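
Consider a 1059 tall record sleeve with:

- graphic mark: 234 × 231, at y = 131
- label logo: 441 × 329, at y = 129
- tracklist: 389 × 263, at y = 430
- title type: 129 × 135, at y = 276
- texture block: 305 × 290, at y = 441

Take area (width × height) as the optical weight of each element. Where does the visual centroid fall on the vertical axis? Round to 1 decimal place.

Areas: graphic mark 234·231 = 54054, label logo 441·329 = 145089, tracklist 389·263 = 102307, title type 129·135 = 17415, texture block 305·290 = 88450. Total weight = 407315.
y-moment: 54054·131 + 145089·129 + 102307·430 + 17415·276 + 88450·441 = 113602555; centroid 113602555/407315 ≈ 278.91.

y ≈ 278.9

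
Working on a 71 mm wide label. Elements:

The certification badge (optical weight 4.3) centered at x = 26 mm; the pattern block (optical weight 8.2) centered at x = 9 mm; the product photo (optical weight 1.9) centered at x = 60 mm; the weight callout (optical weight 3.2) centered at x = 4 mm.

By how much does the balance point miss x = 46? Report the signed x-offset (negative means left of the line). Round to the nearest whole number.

≈ -28 mm

Σw = 4.3 + 8.2 + 1.9 + 3.2 = 17.6.
x-moment: 4.3·26 + 8.2·9 + 1.9·60 + 3.2·4 = 312.4; centroid 312.4/17.6 ≈ 17.75.
Against x = 46, that's 17.75 − 46 = -28.25.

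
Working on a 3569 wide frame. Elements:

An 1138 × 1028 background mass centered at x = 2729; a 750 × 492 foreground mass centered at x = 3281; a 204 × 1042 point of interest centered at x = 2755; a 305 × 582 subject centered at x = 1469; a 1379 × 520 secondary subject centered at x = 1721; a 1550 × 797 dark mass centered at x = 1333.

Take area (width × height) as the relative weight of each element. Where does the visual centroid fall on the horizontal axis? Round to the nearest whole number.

Areas: background mass 1138·1028 = 1169864, foreground mass 750·492 = 369000, point of interest 204·1042 = 212568, subject 305·582 = 177510, secondary subject 1379·520 = 717080, dark mass 1550·797 = 1235350. Total weight = 3881372.
x: (1169864·2729 + 369000·3281 + 212568·2755 + 177510·1469 + 717080·1721 + 1235350·1333) / 3881372 = 8130451116 / 3881372 ≈ 2094.74

x ≈ 2095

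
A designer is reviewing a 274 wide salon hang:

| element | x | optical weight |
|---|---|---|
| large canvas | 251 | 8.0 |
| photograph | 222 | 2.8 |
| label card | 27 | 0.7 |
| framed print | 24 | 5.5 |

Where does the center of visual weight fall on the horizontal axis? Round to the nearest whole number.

Σw = 8.0 + 2.8 + 0.7 + 5.5 = 17.0.
Σw·x = 8.0·251 + 2.8·222 + 0.7·27 + 5.5·24 = 2780.5, so x̄ = 2780.5/17.0 ≈ 163.56.

x ≈ 164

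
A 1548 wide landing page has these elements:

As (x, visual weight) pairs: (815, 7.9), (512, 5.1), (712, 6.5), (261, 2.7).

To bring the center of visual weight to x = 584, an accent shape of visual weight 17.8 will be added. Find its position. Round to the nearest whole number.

x ≈ 504

After adding the accent shape, total weight = 7.9 + 5.1 + 6.5 + 2.7 + 17.8 = 40.0.
Along x: (14382.4 + 17.8·x) / 40.0 = 584 (existing moment 7.9·815 + 5.1·512 + 6.5·712 + 2.7·261 = 14382.4) ⇒ x = (23360.0 − 14382.4) / 17.8 ≈ 504.36.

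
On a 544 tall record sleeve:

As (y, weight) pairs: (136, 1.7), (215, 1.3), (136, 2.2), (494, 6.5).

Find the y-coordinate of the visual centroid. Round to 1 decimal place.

y ≈ 343.7

Σw = 1.7 + 1.3 + 2.2 + 6.5 = 11.7.
y-moment: 1.7·136 + 1.3·215 + 2.2·136 + 6.5·494 = 4020.9; centroid 4020.9/11.7 ≈ 343.67.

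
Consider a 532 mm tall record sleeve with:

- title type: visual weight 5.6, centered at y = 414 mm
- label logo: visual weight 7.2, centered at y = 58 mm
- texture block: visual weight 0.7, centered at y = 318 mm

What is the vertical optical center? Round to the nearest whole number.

y ≈ 219

Σw = 5.6 + 7.2 + 0.7 = 13.5.
Σw·y = 5.6·414 + 7.2·58 + 0.7·318 = 2958.6, so ȳ = 2958.6/13.5 ≈ 219.16.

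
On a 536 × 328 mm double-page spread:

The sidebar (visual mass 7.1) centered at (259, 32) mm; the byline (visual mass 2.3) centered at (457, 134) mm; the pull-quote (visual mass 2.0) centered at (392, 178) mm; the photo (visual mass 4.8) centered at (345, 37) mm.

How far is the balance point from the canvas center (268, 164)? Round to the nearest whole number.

≈ 115 mm

Σw = 7.1 + 2.3 + 2.0 + 4.8 = 16.2.
Σw·x = 7.1·259 + 2.3·457 + 2.0·392 + 4.8·345 = 5330.0, so x̄ = 5330.0/16.2 ≈ 329.01.
Σw·y = 7.1·32 + 2.3·134 + 2.0·178 + 4.8·37 = 1069.0, so ȳ = 1069.0/16.2 ≈ 65.99.
Offset from (268, 164): Δx ≈ 61.01, Δy ≈ -98.01; distance = √(Δx² + Δy²) ≈ 115.45.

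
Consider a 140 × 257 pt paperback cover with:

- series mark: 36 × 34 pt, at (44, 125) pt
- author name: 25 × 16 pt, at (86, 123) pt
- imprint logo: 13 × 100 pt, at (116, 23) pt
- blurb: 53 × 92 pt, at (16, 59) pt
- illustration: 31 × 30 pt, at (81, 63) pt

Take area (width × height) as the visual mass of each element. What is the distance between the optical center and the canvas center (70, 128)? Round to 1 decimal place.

Taking area as weight: series mark 36·34 = 1224, author name 25·16 = 400, imprint logo 13·100 = 1300, blurb 53·92 = 4876, illustration 31·30 = 930. Sum 8730.
x-moment: 1224·44 + 400·86 + 1300·116 + 4876·16 + 930·81 = 392402; centroid 392402/8730 ≈ 44.95.
y-moment: 1224·125 + 400·123 + 1300·23 + 4876·59 + 930·63 = 578374; centroid 578374/8730 ≈ 66.25.
Relative to (70, 128): Δ = (-25.05, -61.75); |Δ| = √(-25.05² + -61.75²) ≈ 66.64.

≈ 66.6 pt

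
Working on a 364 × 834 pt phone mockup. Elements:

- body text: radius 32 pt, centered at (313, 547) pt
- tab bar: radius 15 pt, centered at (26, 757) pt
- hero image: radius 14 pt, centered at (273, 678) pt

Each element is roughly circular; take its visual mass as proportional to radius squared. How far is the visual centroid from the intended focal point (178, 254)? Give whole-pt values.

≈ 354 pt

Weights ∝ r²: body text 32² = 1024, tab bar 15² = 225, hero image 14² = 196; Σw = 1445.
x-moment: 1024·313 + 225·26 + 196·273 = 379870; centroid 379870/1445 ≈ 262.89.
y-moment: 1024·547 + 225·757 + 196·678 = 863341; centroid 863341/1445 ≈ 597.47.
Relative to (178, 254): Δ = (84.89, 343.47); |Δ| = √(84.89² + 343.47²) ≈ 353.80.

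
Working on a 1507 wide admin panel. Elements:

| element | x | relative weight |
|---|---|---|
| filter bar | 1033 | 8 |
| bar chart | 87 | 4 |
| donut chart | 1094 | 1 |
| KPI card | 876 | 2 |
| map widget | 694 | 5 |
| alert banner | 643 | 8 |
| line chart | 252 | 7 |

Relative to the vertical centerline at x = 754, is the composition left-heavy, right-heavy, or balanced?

left-heavy

Weights sum to 8 + 4 + 1 + 2 + 5 + 8 + 7 = 35.
Σw·x = 21836; x̄ = 21836/35 ≈ 623.89.
Since 623.9 is left of 754, the composition reads left-heavy.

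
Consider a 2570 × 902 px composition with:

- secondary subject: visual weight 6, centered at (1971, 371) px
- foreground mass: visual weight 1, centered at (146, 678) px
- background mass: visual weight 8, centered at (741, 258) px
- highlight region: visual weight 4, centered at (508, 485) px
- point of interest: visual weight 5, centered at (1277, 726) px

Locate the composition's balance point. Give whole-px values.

(1097, 439)

Total weight = 6 + 1 + 8 + 4 + 5 = 24.
x: (6·1971 + 1·146 + 8·741 + 4·508 + 5·1277) / 24 = 26317 / 24 ≈ 1096.54
y: (6·371 + 1·678 + 8·258 + 4·485 + 5·726) / 24 = 10538 / 24 ≈ 439.08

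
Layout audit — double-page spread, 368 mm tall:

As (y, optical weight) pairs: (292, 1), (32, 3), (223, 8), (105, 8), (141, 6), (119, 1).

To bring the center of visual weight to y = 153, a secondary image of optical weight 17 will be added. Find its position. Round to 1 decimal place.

y ≈ 162.1

After adding the secondary image, total weight = 1 + 3 + 8 + 8 + 6 + 1 + 17 = 44.
Along y: (3977 + 17·y) / 44 = 153 (existing moment 1·292 + 3·32 + 8·223 + 8·105 + 6·141 + 1·119 = 3977) ⇒ y = (6732 − 3977) / 17 ≈ 162.06.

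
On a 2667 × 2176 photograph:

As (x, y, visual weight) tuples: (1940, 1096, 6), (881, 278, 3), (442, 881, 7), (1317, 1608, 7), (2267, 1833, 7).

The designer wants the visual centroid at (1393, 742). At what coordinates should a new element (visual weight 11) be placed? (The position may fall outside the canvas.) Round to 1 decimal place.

(1331.6, -658.4)

After adding the new element, total weight = 6 + 3 + 7 + 7 + 7 + 11 = 41.
x: need Σw·x = 41·1393 = 57113. Existing = 6·1940 + 3·881 + 7·442 + 7·1317 + 7·2267 = 42465. Remainder 14648 / 11 ≈ 1331.64.
y: need Σw·y = 41·742 = 30422. Existing = 6·1096 + 3·278 + 7·881 + 7·1608 + 7·1833 = 37664. Remainder -7242 / 11 ≈ -658.36.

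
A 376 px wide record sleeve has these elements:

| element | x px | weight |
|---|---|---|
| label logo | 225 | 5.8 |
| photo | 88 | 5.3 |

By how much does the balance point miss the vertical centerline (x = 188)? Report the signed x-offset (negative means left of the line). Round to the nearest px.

≈ -28 px

Weights sum to 5.8 + 5.3 = 11.1.
x: (5.8·225 + 5.3·88) / 11.1 = 1771.4 / 11.1 ≈ 159.59
Against x = 188, that's 159.59 − 188 = -28.41.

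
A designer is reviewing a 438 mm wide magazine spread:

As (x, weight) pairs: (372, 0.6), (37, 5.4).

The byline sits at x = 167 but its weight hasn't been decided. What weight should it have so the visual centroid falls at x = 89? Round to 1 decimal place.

w ≈ 1.4

Fixed elements: Σw = 0.6 + 5.4 = 6.0, Σw·x = 0.6·372 + 5.4·37 = 423.0.
Set Σw·x/Σw = 89: (423.0 + 167w) = 89·(6.0 + w).
Solving: w = (89·6.0 − 423.0) / (167 − 89) = 111.0 / 78 ≈ 1.42.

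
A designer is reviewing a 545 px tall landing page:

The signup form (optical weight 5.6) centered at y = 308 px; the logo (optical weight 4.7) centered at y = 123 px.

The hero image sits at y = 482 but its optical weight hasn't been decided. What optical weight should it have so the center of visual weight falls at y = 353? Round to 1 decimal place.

w ≈ 10.3

Known weights sum to 5.6 + 4.7 = 10.3; their moment is 5.6·308 + 4.7·123 = 2302.9.
For the centroid to hit 353: (2302.9 + w·482) / (10.3 + w) = 353.
Solving: w = (353·10.3 − 2302.9) / (482 − 353) = 1333.0 / 129 ≈ 10.33.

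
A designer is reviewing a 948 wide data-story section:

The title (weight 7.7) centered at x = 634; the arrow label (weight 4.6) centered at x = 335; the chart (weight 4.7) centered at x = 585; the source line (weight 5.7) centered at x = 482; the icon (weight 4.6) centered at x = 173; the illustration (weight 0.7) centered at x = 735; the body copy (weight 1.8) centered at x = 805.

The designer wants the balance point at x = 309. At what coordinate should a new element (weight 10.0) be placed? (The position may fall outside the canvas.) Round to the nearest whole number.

After adding the new element, total weight = 7.7 + 4.6 + 4.7 + 5.7 + 4.6 + 0.7 + 1.8 + 10.0 = 39.8.
Along x: (14679.0 + 10.0·x) / 39.8 = 309 (existing moment 7.7·634 + 4.6·335 + 4.7·585 + 5.7·482 + 4.6·173 + 0.7·735 + 1.8·805 = 14679.0) ⇒ x = (12298.2 − 14679.0) / 10.0 ≈ -238.08.

x ≈ -238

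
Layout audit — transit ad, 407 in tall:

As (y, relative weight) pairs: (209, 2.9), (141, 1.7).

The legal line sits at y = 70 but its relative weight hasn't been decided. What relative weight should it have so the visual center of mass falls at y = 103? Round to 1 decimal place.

w ≈ 11.3

Existing Σw = 4.6 (2.9 + 1.7); existing moment 2.9·209 + 1.7·141 = 845.8.
Set Σw·y/Σw = 103: (845.8 + 70w) = 103·(4.6 + w).
Solving: w = (103·4.6 − 845.8) / (70 − 103) = -372.0 / -33 ≈ 11.27.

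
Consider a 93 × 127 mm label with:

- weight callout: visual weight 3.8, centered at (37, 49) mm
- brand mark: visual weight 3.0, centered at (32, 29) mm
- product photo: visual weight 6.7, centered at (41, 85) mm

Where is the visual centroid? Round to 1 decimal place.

Σw = 3.8 + 3.0 + 6.7 = 13.5.
x: (3.8·37 + 3.0·32 + 6.7·41) / 13.5 = 511.3 / 13.5 ≈ 37.87
y: (3.8·49 + 3.0·29 + 6.7·85) / 13.5 = 842.7 / 13.5 ≈ 62.42

(37.9, 62.4)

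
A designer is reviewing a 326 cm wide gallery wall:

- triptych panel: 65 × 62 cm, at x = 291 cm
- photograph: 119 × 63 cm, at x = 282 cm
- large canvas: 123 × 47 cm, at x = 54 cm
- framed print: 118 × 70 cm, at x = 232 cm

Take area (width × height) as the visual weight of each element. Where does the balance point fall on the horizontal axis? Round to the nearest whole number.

Areas: triptych panel 65·62 = 4030, photograph 119·63 = 7497, large canvas 123·47 = 5781, framed print 118·70 = 8260. Total weight = 25568.
x: (4030·291 + 7497·282 + 5781·54 + 8260·232) / 25568 = 5515378 / 25568 ≈ 215.71

x ≈ 216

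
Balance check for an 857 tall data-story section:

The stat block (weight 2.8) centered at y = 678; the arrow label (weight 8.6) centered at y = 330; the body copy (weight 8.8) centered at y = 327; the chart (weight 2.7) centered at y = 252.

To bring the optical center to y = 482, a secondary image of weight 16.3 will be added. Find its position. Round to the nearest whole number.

With the secondary image, Σw becomes 2.8 + 8.6 + 8.8 + 2.7 + 16.3 = 39.2.
y: target moment 39.2×482 = 18894.4; current 2.8·678 + 8.6·330 + 8.8·327 + 2.7·252 = 8294.4; the secondary image supplies 10600.0, so y = 10600.0/16.3 ≈ 650.31.

y ≈ 650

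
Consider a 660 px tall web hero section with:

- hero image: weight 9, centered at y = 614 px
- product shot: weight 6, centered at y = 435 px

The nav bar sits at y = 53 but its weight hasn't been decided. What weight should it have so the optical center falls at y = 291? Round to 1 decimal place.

w ≈ 15.8

Fixed elements: Σw = 9 + 6 = 15, Σw·y = 9·614 + 6·435 = 8136.
For the centroid to hit 291: (8136 + w·53) / (15 + w) = 291.
Rearranging, w·(53 − 291) = 291·15 − 8136 = -3771, so w ≈ -3771/-238 = 15.84.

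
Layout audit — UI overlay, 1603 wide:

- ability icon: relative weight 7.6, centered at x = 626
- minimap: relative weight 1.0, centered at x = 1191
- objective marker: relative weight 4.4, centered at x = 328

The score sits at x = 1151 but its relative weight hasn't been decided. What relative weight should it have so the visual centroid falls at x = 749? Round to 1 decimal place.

w ≈ 5.8

Known weights sum to 7.6 + 1.0 + 4.4 = 13.0; their moment is 7.6·626 + 1.0·1191 + 4.4·328 = 7391.8.
For the centroid to hit 749: (7391.8 + w·1151) / (13.0 + w) = 749.
So w = (749·13.0 − 7391.8)/(1151 − 749) = 2345.2/402 ≈ 5.83.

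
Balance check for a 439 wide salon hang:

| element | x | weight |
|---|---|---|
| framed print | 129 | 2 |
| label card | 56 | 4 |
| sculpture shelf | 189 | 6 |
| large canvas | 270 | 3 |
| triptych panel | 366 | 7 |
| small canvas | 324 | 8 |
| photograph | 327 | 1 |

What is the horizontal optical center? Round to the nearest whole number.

Σw = 2 + 4 + 6 + 3 + 7 + 8 + 1 = 31.
x: moment 7907 / weight 31 ≈ 255.06

x ≈ 255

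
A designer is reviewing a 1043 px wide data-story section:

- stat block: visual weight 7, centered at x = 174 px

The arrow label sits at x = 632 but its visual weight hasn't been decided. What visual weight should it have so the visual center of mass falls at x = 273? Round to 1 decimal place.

The single fixed element contributes weight 7, moment 7·174 = 1218.
For the centroid to hit 273: (1218 + w·632) / (7 + w) = 273.
Solving: w = (273·7 − 1218) / (632 − 273) = 693 / 359 ≈ 1.93.

w ≈ 1.9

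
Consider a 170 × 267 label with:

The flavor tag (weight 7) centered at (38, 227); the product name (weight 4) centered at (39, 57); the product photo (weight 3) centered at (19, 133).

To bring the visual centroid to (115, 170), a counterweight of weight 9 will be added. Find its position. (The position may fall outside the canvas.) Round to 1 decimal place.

(240.7, 188.2)

After adding the counterweight, total weight = 7 + 4 + 3 + 9 = 23.
Along x: (479 + 9·x) / 23 = 115 (existing moment 7·38 + 4·39 + 3·19 = 479) ⇒ x = (2645 − 479) / 9 ≈ 240.67.
Along y: (2216 + 9·y) / 23 = 170 (existing moment 7·227 + 4·57 + 3·133 = 2216) ⇒ y = (3910 − 2216) / 9 ≈ 188.22.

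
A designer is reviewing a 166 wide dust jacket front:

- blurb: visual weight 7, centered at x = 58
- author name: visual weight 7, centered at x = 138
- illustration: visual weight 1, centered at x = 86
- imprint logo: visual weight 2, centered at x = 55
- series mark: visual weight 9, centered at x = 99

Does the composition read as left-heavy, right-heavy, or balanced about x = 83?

right-heavy

Weights sum to 7 + 7 + 1 + 2 + 9 = 26.
x: (7·58 + 7·138 + 1·86 + 2·55 + 9·99) / 26 = 2459 / 26 ≈ 94.58
94.6 vs midline 83 → right-heavy.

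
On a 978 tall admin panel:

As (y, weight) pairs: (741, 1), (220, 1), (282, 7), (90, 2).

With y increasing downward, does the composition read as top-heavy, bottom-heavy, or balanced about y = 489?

top-heavy

Total weight = 1 + 1 + 7 + 2 = 11.
y: (1·741 + 1·220 + 7·282 + 2·90) / 11 = 3115 / 11 ≈ 283.18
283.2 lies above (smaller y than) the midline 489, so the layout is top-heavy.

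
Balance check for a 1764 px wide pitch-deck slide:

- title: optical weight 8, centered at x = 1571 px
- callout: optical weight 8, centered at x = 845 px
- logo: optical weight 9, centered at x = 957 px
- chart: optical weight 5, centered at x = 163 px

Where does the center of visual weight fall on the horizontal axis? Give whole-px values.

x ≈ 959

Total weight = 8 + 8 + 9 + 5 = 30.
x-moment: 8·1571 + 8·845 + 9·957 + 5·163 = 28756; centroid 28756/30 ≈ 958.53.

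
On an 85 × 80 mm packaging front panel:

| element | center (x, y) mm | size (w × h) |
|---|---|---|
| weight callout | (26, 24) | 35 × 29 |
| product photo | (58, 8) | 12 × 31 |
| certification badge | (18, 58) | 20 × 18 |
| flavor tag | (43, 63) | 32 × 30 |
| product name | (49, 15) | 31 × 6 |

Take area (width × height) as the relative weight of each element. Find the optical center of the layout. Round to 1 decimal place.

Taking area as weight: weight callout 35·29 = 1015, product photo 12·31 = 372, certification badge 20·18 = 360, flavor tag 32·30 = 960, product name 31·6 = 186. Sum 2893.
x: (1015·26 + 372·58 + 360·18 + 960·43 + 186·49) / 2893 = 104840 / 2893 ≈ 36.24
y: (1015·24 + 372·8 + 360·58 + 960·63 + 186·15) / 2893 = 111486 / 2893 ≈ 38.54

(36.2, 38.5)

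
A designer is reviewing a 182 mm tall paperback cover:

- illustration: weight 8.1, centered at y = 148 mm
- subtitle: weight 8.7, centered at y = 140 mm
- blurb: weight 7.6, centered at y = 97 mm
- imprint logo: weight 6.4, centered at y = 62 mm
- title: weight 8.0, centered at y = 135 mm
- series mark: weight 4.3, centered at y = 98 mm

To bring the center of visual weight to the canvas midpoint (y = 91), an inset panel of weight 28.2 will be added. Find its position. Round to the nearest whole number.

y ≈ 51

New total weight: (8.1 + 8.7 + 7.6 + 6.4 + 8.0 + 4.3) + 28.2 = 71.3.
y: need Σw·y = 71.3·91 = 6488.3. Existing = 8.1·148 + 8.7·140 + 7.6·97 + 6.4·62 + 8.0·135 + 4.3·98 = 5052.2. Remainder 1436.1 / 28.2 ≈ 50.93.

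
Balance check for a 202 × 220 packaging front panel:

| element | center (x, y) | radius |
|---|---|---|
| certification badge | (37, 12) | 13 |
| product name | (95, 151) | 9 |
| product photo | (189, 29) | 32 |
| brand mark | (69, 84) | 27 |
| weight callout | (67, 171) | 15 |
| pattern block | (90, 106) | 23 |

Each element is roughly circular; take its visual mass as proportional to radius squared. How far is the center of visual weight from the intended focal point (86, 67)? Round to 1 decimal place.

Weights ∝ r²: certification badge 13² = 169, product name 9² = 81, product photo 32² = 1024, brand mark 27² = 729, weight callout 15² = 225, pattern block 23² = 529; Σw = 2757.
x: moment 320470 / weight 2757 ≈ 116.24
Σw·y = 199740; ȳ = 199740/2757 ≈ 72.45.
From (86, 67): dx = 30.24, dy = 5.45, so the distance is √(dx²+dy²) ≈ 30.73.

≈ 30.7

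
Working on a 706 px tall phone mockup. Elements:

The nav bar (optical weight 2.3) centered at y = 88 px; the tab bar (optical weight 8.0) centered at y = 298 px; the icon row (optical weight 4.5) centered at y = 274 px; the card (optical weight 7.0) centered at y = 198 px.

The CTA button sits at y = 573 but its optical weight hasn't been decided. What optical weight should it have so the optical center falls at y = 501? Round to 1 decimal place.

Known weights sum to 2.3 + 8.0 + 4.5 + 7.0 = 21.8; their moment is 2.3·88 + 8.0·298 + 4.5·274 + 7.0·198 = 5205.4.
For the centroid to hit 501: (5205.4 + w·573) / (21.8 + w) = 501.
Rearranging, w·(573 − 501) = 501·21.8 − 5205.4 = 5716.4, so w ≈ 5716.4/72 = 79.39.

w ≈ 79.4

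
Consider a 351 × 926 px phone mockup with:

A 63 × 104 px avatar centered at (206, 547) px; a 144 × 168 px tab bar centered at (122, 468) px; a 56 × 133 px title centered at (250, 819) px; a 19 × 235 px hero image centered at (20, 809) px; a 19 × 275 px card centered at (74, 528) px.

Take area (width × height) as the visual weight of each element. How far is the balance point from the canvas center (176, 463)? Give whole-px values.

≈ 115 px

Areas: avatar 63·104 = 6552, tab bar 144·168 = 24192, title 56·133 = 7448, hero image 19·235 = 4465, card 19·275 = 5225. Total weight = 47882.
x: (6552·206 + 24192·122 + 7448·250 + 4465·20 + 5225·74) / 47882 = 6639086 / 47882 ≈ 138.66
y: (6552·547 + 24192·468 + 7448·819 + 4465·809 + 5225·528) / 47882 = 27376697 / 47882 ≈ 571.75
Relative to (176, 463): Δ = (-37.34, 108.75); |Δ| = √(-37.34² + 108.75²) ≈ 114.99.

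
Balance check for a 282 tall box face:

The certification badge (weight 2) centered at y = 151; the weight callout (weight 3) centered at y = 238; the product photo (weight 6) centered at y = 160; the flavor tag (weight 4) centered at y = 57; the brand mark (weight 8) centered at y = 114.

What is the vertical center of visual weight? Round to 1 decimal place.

y ≈ 135.5

Weights sum to 2 + 3 + 6 + 4 + 8 = 23.
Σw·y = 2·151 + 3·238 + 6·160 + 4·57 + 8·114 = 3116, so ȳ = 3116/23 ≈ 135.48.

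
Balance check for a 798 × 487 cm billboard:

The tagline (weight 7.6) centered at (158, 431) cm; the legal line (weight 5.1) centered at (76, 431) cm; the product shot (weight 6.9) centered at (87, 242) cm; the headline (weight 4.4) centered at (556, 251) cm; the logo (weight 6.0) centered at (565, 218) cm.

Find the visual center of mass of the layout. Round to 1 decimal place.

Σw = 7.6 + 5.1 + 6.9 + 4.4 + 6.0 = 30.0.
Σw·x = 7.6·158 + 5.1·76 + 6.9·87 + 4.4·556 + 6.0·565 = 8025.1, so x̄ = 8025.1/30.0 ≈ 267.50.
Σw·y = 7.6·431 + 5.1·431 + 6.9·242 + 4.4·251 + 6.0·218 = 9555.9, so ȳ = 9555.9/30.0 ≈ 318.53.

(267.5, 318.5)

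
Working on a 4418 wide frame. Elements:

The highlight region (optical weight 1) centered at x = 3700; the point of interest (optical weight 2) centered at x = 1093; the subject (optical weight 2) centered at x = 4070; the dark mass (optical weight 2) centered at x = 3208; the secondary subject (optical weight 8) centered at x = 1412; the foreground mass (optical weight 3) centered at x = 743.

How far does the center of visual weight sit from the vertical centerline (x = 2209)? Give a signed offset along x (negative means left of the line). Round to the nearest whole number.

≈ -322

Total weight = 1 + 2 + 2 + 2 + 8 + 3 = 18.
x-moment: 1·3700 + 2·1093 + 2·4070 + 2·3208 + 8·1412 + 3·743 = 33967; centroid 33967/18 ≈ 1887.06.
Against x = 2209, that's 1887.06 − 2209 = -321.94.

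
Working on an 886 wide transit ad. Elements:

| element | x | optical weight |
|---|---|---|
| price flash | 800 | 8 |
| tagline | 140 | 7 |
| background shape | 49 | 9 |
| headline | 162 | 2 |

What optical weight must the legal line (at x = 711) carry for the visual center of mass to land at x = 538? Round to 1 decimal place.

Known weights sum to 8 + 7 + 9 + 2 = 26; their moment is 8·800 + 7·140 + 9·49 + 2·162 = 8145.
Balance at x = 538 requires (8145 + w·711) / (26 + w) = 538.
Rearranging, w·(711 − 538) = 538·26 − 8145 = 5843, so w ≈ 5843/173 = 33.77.

w ≈ 33.8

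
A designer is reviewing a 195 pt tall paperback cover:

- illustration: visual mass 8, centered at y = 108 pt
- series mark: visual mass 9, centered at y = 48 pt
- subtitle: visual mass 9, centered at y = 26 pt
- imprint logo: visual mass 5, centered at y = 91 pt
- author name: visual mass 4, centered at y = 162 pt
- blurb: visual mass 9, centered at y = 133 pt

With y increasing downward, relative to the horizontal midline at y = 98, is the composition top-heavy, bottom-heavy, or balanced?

top-heavy

Weights sum to 8 + 9 + 9 + 5 + 4 + 9 = 44.
Σw·y = 3830; ȳ = 3830/44 ≈ 87.05.
87.0 lies above (smaller y than) the midline 98, so the layout is top-heavy.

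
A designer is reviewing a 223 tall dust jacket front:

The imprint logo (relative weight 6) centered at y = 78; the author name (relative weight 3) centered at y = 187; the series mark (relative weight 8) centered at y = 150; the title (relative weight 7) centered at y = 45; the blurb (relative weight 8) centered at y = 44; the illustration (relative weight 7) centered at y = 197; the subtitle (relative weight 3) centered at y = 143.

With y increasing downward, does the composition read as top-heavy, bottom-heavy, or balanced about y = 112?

balanced

Total weight = 6 + 3 + 8 + 7 + 8 + 7 + 3 = 42.
Σw·y = 4704; ȳ = 4704/42 ≈ 112.00.
112.00 = 112 exactly: balanced.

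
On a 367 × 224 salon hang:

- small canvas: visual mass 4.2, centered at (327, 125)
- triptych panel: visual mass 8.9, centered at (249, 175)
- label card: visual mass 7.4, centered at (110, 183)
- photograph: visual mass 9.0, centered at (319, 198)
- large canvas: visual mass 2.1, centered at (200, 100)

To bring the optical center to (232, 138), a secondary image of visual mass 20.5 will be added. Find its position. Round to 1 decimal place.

New total weight: (4.2 + 8.9 + 7.4 + 9.0 + 2.1) + 20.5 = 52.1.
x: need Σw·x = 52.1·232 = 12087.2. Existing = 4.2·327 + 8.9·249 + 7.4·110 + 9.0·319 + 2.1·200 = 7694.5. Remainder 4392.7 / 20.5 ≈ 214.28.
y: need Σw·y = 52.1·138 = 7189.8. Existing = 4.2·125 + 8.9·175 + 7.4·183 + 9.0·198 + 2.1·100 = 5428.7. Remainder 1761.1 / 20.5 ≈ 85.91.

(214.3, 85.9)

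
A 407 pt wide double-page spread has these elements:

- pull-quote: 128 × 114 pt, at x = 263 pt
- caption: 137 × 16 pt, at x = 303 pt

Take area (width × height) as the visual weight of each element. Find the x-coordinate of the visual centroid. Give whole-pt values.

Areas → weights: pull-quote 128·114 = 14592, caption 137·16 = 2192; Σw = 16784.
x: (14592·263 + 2192·303) / 16784 = 4501872 / 16784 ≈ 268.22

x ≈ 268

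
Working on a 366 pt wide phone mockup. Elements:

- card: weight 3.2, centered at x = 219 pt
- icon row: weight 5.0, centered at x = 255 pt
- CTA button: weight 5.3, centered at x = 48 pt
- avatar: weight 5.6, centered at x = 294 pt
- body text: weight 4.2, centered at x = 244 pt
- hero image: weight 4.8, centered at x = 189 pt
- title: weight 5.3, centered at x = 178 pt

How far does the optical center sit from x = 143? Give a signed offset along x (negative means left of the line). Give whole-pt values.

Σw = 3.2 + 5.0 + 5.3 + 5.6 + 4.2 + 4.8 + 5.3 = 33.4.
Σw·x = 6752.0; x̄ = 6752.0/33.4 ≈ 202.16.
Offset from x = 143: 202.16 − 143 ≈ 59.16.

≈ 59 pt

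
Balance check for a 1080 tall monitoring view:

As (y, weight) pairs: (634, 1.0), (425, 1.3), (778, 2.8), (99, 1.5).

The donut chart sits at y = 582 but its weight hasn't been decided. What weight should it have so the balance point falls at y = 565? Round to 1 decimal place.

Existing Σw = 6.6 (1.0 + 1.3 + 2.8 + 1.5); existing moment 1.0·634 + 1.3·425 + 2.8·778 + 1.5·99 = 3513.4.
Balance at y = 565 requires (3513.4 + w·582) / (6.6 + w) = 565.
So w = (565·6.6 − 3513.4)/(582 − 565) = 215.6/17 ≈ 12.68.

w ≈ 12.7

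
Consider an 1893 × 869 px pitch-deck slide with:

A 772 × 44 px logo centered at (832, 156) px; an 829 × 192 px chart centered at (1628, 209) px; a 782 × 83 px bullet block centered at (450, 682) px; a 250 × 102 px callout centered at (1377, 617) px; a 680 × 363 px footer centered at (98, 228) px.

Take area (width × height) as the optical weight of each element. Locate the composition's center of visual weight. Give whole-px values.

Areas: logo 772·44 = 33968, chart 829·192 = 159168, bullet block 782·83 = 64906, callout 250·102 = 25500, footer 680·363 = 246840. Total weight = 530382.
Σw·x = 33968·832 + 159168·1628 + 64906·450 + 25500·1377 + 246840·98 = 375898400, so x̄ = 375898400/530382 ≈ 708.73.
Σw·y = 33968·156 + 159168·209 + 64906·682 + 25500·617 + 246840·228 = 154844032, so ȳ = 154844032/530382 ≈ 291.95.

(709, 292)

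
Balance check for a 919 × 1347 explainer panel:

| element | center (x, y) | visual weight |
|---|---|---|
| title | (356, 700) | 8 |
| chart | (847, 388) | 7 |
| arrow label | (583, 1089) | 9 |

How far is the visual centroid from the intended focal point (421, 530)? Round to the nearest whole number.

Weights sum to 8 + 7 + 9 = 24.
x-moment: 8·356 + 7·847 + 9·583 = 14024; centroid 14024/24 ≈ 584.33.
y-moment: 8·700 + 7·388 + 9·1089 = 18117; centroid 18117/24 ≈ 754.88.
Relative to (421, 530): Δ = (163.33, 224.88); |Δ| = √(163.33² + 224.88²) ≈ 277.93.

≈ 278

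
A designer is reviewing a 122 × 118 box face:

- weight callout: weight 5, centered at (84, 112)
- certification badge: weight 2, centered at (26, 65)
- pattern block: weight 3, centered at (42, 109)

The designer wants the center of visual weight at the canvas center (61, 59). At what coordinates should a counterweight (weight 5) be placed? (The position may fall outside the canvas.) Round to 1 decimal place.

After adding the counterweight, total weight = 5 + 2 + 3 + 5 = 15.
Along x: (598 + 5·x) / 15 = 61 (existing moment 5·84 + 2·26 + 3·42 = 598) ⇒ x = (915 − 598) / 5 ≈ 63.40.
Along y: (1017 + 5·y) / 15 = 59 (existing moment 5·112 + 2·65 + 3·109 = 1017) ⇒ y = (885 − 1017) / 5 ≈ -26.40.

(63.4, -26.4)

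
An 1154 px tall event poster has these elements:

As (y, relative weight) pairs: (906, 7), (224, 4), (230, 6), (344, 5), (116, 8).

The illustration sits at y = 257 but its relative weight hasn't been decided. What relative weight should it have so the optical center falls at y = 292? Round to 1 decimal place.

Known weights sum to 7 + 4 + 6 + 5 + 8 = 30; their moment is 7·906 + 4·224 + 6·230 + 5·344 + 8·116 = 11266.
Balance at y = 292 requires (11266 + w·257) / (30 + w) = 292.
Rearranging, w·(257 − 292) = 292·30 − 11266 = -2506, so w ≈ -2506/-35 = 71.60.

w ≈ 71.6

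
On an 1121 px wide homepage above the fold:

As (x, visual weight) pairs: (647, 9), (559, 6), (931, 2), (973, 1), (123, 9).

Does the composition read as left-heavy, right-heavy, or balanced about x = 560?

Σw = 9 + 6 + 2 + 1 + 9 = 27.
x: (9·647 + 6·559 + 2·931 + 1·973 + 9·123) / 27 = 13119 / 27 ≈ 485.89
485.9 vs midline 560 → left-heavy.

left-heavy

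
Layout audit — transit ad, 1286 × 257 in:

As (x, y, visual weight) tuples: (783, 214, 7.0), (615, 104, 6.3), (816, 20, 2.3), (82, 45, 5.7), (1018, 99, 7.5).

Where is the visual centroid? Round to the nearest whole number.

(671, 111)

Total weight = 7.0 + 6.3 + 2.3 + 5.7 + 7.5 = 28.8.
Σw·x = 7.0·783 + 6.3·615 + 2.3·816 + 5.7·82 + 7.5·1018 = 19334.7, so x̄ = 19334.7/28.8 ≈ 671.34.
Σw·y = 7.0·214 + 6.3·104 + 2.3·20 + 5.7·45 + 7.5·99 = 3198.2, so ȳ = 3198.2/28.8 ≈ 111.05.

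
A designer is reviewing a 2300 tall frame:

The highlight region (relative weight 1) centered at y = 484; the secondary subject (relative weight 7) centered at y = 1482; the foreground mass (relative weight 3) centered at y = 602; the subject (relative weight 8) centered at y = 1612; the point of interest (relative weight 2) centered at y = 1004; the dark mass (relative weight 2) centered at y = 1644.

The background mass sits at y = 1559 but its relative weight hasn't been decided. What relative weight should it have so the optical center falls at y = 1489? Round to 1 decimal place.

w ≈ 48.4

Known weights sum to 1 + 7 + 3 + 8 + 2 + 2 = 23; their moment is 1·484 + 7·1482 + 3·602 + 8·1612 + 2·1004 + 2·1644 = 30856.
For the centroid to hit 1489: (30856 + w·1559) / (23 + w) = 1489.
Solving: w = (1489·23 − 30856) / (1559 − 1489) = 3391 / 70 ≈ 48.44.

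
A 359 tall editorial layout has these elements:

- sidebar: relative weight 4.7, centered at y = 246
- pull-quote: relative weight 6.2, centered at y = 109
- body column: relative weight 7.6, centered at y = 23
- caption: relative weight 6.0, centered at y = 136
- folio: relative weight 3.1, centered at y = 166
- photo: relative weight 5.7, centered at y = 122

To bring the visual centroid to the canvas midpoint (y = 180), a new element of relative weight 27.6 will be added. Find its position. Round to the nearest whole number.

y ≈ 251

After adding the new element, total weight = 4.7 + 6.2 + 7.6 + 6.0 + 3.1 + 5.7 + 27.6 = 60.9.
y: need Σw·y = 60.9·180 = 10962.0. Existing = 4.7·246 + 6.2·109 + 7.6·23 + 6.0·136 + 3.1·166 + 5.7·122 = 4032.8. Remainder 6929.2 / 27.6 ≈ 251.06.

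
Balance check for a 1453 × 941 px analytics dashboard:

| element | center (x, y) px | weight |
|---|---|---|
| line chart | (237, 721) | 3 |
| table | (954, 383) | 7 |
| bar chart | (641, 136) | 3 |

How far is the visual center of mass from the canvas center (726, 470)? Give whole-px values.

≈ 67 px

Total weight = 3 + 7 + 3 = 13.
Σw·x = 3·237 + 7·954 + 3·641 = 9312, so x̄ = 9312/13 ≈ 716.31.
Σw·y = 3·721 + 7·383 + 3·136 = 5252, so ȳ = 5252/13 ≈ 404.00.
Relative to (726, 470): Δ = (-9.69, -66.00); |Δ| = √(-9.69² + -66.00²) ≈ 66.71.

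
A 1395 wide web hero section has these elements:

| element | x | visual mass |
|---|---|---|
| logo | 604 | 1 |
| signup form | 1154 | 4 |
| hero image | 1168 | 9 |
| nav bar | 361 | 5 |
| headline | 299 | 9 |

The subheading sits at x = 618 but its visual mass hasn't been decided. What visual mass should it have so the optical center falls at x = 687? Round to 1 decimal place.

w ≈ 14.4

Existing Σw = 28 (1 + 4 + 9 + 5 + 9); existing moment 1·604 + 4·1154 + 9·1168 + 5·361 + 9·299 = 20228.
Balance at x = 687 requires (20228 + w·618) / (28 + w) = 687.
So w = (687·28 − 20228)/(618 − 687) = -992/-69 ≈ 14.38.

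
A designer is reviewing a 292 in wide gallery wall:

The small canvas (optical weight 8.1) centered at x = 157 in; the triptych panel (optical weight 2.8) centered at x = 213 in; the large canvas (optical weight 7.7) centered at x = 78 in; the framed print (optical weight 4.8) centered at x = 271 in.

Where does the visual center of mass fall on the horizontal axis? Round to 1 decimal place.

x ≈ 161.1

Total weight = 8.1 + 2.8 + 7.7 + 4.8 = 23.4.
Σw·x = 8.1·157 + 2.8·213 + 7.7·78 + 4.8·271 = 3769.5, so x̄ = 3769.5/23.4 ≈ 161.09.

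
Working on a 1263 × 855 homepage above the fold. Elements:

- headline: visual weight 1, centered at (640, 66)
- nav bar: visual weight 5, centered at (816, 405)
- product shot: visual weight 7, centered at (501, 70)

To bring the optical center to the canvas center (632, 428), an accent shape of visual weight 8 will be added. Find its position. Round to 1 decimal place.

With the accent shape, Σw becomes 1 + 5 + 7 + 8 = 21.
x: target moment 21×632 = 13272; current 1·640 + 5·816 + 7·501 = 8227; the accent shape supplies 5045, so x = 5045/8 ≈ 630.62.
y: target moment 21×428 = 8988; current 1·66 + 5·405 + 7·70 = 2581; the accent shape supplies 6407, so y = 6407/8 ≈ 800.88.

(630.6, 800.9)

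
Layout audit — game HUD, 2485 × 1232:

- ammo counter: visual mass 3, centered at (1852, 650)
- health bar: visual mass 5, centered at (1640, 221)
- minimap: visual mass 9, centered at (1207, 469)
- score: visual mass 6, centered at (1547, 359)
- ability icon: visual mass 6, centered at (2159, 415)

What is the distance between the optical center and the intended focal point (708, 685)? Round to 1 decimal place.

Weights sum to 3 + 5 + 9 + 6 + 6 = 29.
x-moment: 3·1852 + 5·1640 + 9·1207 + 6·1547 + 6·2159 = 46855; centroid 46855/29 ≈ 1615.69.
y-moment: 3·650 + 5·221 + 9·469 + 6·359 + 6·415 = 11920; centroid 11920/29 ≈ 411.03.
Relative to (708, 685): Δ = (907.69, -273.97); |Δ| = √(907.69² + -273.97²) ≈ 948.13.

≈ 948.1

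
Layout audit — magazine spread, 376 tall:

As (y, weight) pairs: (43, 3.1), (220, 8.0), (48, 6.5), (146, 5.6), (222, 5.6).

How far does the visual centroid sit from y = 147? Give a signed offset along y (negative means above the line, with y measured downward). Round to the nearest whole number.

≈ 1

Total weight = 3.1 + 8.0 + 6.5 + 5.6 + 5.6 = 28.8.
y: (3.1·43 + 8.0·220 + 6.5·48 + 5.6·146 + 5.6·222) / 28.8 = 4266.1 / 28.8 ≈ 148.13
Against y = 147, that's 148.13 − 147 = 1.13.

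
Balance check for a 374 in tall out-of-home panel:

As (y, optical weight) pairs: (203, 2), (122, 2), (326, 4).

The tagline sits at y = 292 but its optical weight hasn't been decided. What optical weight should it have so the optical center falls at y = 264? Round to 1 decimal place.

w ≈ 5.6

Fixed elements: Σw = 2 + 2 + 4 = 8, Σw·y = 2·203 + 2·122 + 4·326 = 1954.
Balance at y = 264 requires (1954 + w·292) / (8 + w) = 264.
So w = (264·8 − 1954)/(292 − 264) = 158/28 ≈ 5.64.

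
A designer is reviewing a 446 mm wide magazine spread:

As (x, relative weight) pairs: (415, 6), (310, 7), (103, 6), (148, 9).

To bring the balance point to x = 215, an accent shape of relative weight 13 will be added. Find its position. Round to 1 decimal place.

With the accent shape, Σw becomes 6 + 7 + 6 + 9 + 13 = 41.
x: need Σw·x = 41·215 = 8815. Existing = 6·415 + 7·310 + 6·103 + 9·148 = 6610. Remainder 2205 / 13 ≈ 169.62.

x ≈ 169.6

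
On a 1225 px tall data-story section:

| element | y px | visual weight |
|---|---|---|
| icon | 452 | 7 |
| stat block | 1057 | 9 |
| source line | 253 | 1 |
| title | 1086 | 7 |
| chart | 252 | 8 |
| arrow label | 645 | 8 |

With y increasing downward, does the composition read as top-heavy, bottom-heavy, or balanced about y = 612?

bottom-heavy

Total weight = 7 + 9 + 1 + 7 + 8 + 8 = 40.
Σw·y = 7·452 + 9·1057 + 1·253 + 7·1086 + 8·252 + 8·645 = 27708, so ȳ = 27708/40 ≈ 692.70.
692.7 vs midline 612 → bottom-heavy.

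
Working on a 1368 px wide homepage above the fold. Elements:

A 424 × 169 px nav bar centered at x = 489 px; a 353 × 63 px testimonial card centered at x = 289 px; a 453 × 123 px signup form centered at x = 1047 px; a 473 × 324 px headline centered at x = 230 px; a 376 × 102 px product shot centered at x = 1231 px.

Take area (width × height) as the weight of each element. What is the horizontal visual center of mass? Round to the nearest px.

x ≈ 534

Areas → weights: nav bar 424·169 = 71656, testimonial card 353·63 = 22239, signup form 453·123 = 55719, headline 473·324 = 153252, product shot 376·102 = 38352; Σw = 341218.
Σw·x = 71656·489 + 22239·289 + 55719·1047 + 153252·230 + 38352·1231 = 182263920, so x̄ = 182263920/341218 ≈ 534.16.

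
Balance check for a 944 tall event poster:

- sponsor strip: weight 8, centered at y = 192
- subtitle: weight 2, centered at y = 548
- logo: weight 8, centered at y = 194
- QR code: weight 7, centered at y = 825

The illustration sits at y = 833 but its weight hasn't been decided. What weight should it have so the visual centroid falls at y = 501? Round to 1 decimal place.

Known weights sum to 8 + 2 + 8 + 7 = 25; their moment is 8·192 + 2·548 + 8·194 + 7·825 = 9959.
Set Σw·y/Σw = 501: (9959 + 833w) = 501·(25 + w).
So w = (501·25 − 9959)/(833 − 501) = 2566/332 ≈ 7.73.

w ≈ 7.7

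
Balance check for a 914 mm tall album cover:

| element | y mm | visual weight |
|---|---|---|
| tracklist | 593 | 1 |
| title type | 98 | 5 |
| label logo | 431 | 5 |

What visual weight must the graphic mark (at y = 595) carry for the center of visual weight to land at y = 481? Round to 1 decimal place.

Known weights sum to 1 + 5 + 5 = 11; their moment is 1·593 + 5·98 + 5·431 = 3238.
Balance at y = 481 requires (3238 + w·595) / (11 + w) = 481.
Solving: w = (481·11 − 3238) / (595 − 481) = 2053 / 114 ≈ 18.01.

w ≈ 18.0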